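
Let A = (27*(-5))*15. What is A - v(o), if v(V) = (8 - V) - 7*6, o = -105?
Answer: -2096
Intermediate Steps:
A = -2025 (A = -135*15 = -2025)
v(V) = -34 - V (v(V) = (8 - V) - 42 = -34 - V)
A - v(o) = -2025 - (-34 - 1*(-105)) = -2025 - (-34 + 105) = -2025 - 1*71 = -2025 - 71 = -2096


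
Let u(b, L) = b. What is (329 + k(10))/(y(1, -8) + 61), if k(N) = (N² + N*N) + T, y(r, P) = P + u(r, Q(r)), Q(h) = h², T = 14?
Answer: 181/18 ≈ 10.056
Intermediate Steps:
y(r, P) = P + r
k(N) = 14 + 2*N² (k(N) = (N² + N*N) + 14 = (N² + N²) + 14 = 2*N² + 14 = 14 + 2*N²)
(329 + k(10))/(y(1, -8) + 61) = (329 + (14 + 2*10²))/((-8 + 1) + 61) = (329 + (14 + 2*100))/(-7 + 61) = (329 + (14 + 200))/54 = (329 + 214)*(1/54) = 543*(1/54) = 181/18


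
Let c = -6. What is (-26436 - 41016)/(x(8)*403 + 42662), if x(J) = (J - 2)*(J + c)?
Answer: -3066/2159 ≈ -1.4201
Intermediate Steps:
x(J) = (-6 + J)*(-2 + J) (x(J) = (J - 2)*(J - 6) = (-2 + J)*(-6 + J) = (-6 + J)*(-2 + J))
(-26436 - 41016)/(x(8)*403 + 42662) = (-26436 - 41016)/((12 + 8² - 8*8)*403 + 42662) = -67452/((12 + 64 - 64)*403 + 42662) = -67452/(12*403 + 42662) = -67452/(4836 + 42662) = -67452/47498 = -67452*1/47498 = -3066/2159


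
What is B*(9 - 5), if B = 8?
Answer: 32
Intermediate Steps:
B*(9 - 5) = 8*(9 - 5) = 8*4 = 32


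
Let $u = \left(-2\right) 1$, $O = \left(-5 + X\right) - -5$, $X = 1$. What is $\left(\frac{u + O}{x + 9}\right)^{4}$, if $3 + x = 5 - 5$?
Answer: $\frac{1}{1296} \approx 0.0007716$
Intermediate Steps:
$O = 1$ ($O = \left(-5 + 1\right) - -5 = -4 + 5 = 1$)
$x = -3$ ($x = -3 + \left(5 - 5\right) = -3 + 0 = -3$)
$u = -2$
$\left(\frac{u + O}{x + 9}\right)^{4} = \left(\frac{-2 + 1}{-3 + 9}\right)^{4} = \left(- \frac{1}{6}\right)^{4} = \frac{1}{1296}$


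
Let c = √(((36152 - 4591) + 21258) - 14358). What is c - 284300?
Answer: -284300 + √38461 ≈ -2.8410e+5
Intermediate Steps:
c = √38461 (c = √((31561 + 21258) - 14358) = √(52819 - 14358) = √38461 ≈ 196.11)
c - 284300 = √38461 - 284300 = -284300 + √38461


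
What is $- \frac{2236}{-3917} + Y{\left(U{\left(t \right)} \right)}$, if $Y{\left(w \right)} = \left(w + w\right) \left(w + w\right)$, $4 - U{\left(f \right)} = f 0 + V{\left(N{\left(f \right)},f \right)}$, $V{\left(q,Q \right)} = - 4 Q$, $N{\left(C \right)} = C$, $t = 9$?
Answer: $\frac{25071036}{3917} \approx 6400.6$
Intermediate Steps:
$U{\left(f \right)} = 4 + 4 f$ ($U{\left(f \right)} = 4 - \left(f 0 - 4 f\right) = 4 - \left(0 - 4 f\right) = 4 - - 4 f = 4 + 4 f$)
$Y{\left(w \right)} = 4 w^{2}$ ($Y{\left(w \right)} = 2 w 2 w = 4 w^{2}$)
$- \frac{2236}{-3917} + Y{\left(U{\left(t \right)} \right)} = - \frac{2236}{-3917} + 4 \left(4 + 4 \cdot 9\right)^{2} = \left(-2236\right) \left(- \frac{1}{3917}\right) + 4 \left(4 + 36\right)^{2} = \frac{2236}{3917} + 4 \cdot 40^{2} = \frac{2236}{3917} + 4 \cdot 1600 = \frac{2236}{3917} + 6400 = \frac{25071036}{3917}$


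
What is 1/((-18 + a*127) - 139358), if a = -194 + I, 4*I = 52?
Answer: -1/162363 ≈ -6.1590e-6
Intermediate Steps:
I = 13 (I = (¼)*52 = 13)
a = -181 (a = -194 + 13 = -181)
1/((-18 + a*127) - 139358) = 1/((-18 - 181*127) - 139358) = 1/((-18 - 22987) - 139358) = 1/(-23005 - 139358) = 1/(-162363) = -1/162363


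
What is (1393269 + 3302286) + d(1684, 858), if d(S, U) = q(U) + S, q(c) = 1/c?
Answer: 4030231063/858 ≈ 4.6972e+6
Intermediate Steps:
d(S, U) = S + 1/U (d(S, U) = 1/U + S = S + 1/U)
(1393269 + 3302286) + d(1684, 858) = (1393269 + 3302286) + (1684 + 1/858) = 4695555 + (1684 + 1/858) = 4695555 + 1444873/858 = 4030231063/858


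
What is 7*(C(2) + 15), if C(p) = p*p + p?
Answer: 147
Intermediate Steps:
C(p) = p + p² (C(p) = p² + p = p + p²)
7*(C(2) + 15) = 7*(2*(1 + 2) + 15) = 7*(2*3 + 15) = 7*(6 + 15) = 7*21 = 147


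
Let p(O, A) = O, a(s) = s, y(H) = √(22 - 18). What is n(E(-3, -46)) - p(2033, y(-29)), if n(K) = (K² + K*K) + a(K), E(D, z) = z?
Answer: 2153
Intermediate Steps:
y(H) = 2 (y(H) = √4 = 2)
n(K) = K + 2*K² (n(K) = (K² + K*K) + K = (K² + K²) + K = 2*K² + K = K + 2*K²)
n(E(-3, -46)) - p(2033, y(-29)) = -46*(1 + 2*(-46)) - 1*2033 = -46*(1 - 92) - 2033 = -46*(-91) - 2033 = 4186 - 2033 = 2153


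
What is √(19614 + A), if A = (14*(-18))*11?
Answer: √16842 ≈ 129.78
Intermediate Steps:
A = -2772 (A = -252*11 = -2772)
√(19614 + A) = √(19614 - 2772) = √16842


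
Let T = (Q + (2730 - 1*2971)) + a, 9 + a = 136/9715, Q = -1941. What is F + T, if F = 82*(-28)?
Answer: -43591069/9715 ≈ -4487.0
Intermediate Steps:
a = -87299/9715 (a = -9 + 136/9715 = -87299/9715 ≈ -8.9860)
F = -2296
T = -21285429/9715 (T = (-1941 + (2730 - 1*2971)) - 87299/9715 = (-1941 + (2730 - 2971)) - 87299/9715 = (-1941 - 241) - 87299/9715 = -2182 - 87299/9715 = -21285429/9715 ≈ -2191.0)
F + T = -2296 - 21285429/9715 = -43591069/9715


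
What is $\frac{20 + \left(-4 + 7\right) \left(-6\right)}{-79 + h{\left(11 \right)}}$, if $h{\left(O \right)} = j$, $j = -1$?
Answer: $- \frac{1}{40} \approx -0.025$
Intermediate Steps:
$h{\left(O \right)} = -1$
$\frac{20 + \left(-4 + 7\right) \left(-6\right)}{-79 + h{\left(11 \right)}} = \frac{20 + \left(-4 + 7\right) \left(-6\right)}{-79 - 1} = \frac{20 + 3 \left(-6\right)}{-80} = - \frac{20 - 18}{80} = \left(- \frac{1}{80}\right) 2 = - \frac{1}{40}$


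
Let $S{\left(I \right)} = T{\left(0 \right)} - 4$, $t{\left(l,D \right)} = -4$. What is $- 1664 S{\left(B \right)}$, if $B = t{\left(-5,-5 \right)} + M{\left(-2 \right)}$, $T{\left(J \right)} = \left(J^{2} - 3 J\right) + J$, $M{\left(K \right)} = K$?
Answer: $6656$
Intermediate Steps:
$T{\left(J \right)} = J^{2} - 2 J$
$B = -6$ ($B = -4 - 2 = -6$)
$S{\left(I \right)} = -4$ ($S{\left(I \right)} = 0 \left(-2 + 0\right) - 4 = 0 \left(-2\right) - 4 = 0 - 4 = -4$)
$- 1664 S{\left(B \right)} = \left(-1664\right) \left(-4\right) = 6656$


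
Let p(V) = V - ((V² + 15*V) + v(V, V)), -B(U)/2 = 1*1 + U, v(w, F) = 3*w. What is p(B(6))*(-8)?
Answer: -336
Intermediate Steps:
B(U) = -2 - 2*U (B(U) = -2*(1*1 + U) = -2*(1 + U) = -2 - 2*U)
p(V) = -V² - 17*V (p(V) = V - ((V² + 15*V) + 3*V) = V - (V² + 18*V) = V + (-V² - 18*V) = -V² - 17*V)
p(B(6))*(-8) = ((-2 - 2*6)*(-17 - (-2 - 2*6)))*(-8) = ((-2 - 12)*(-17 - (-2 - 12)))*(-8) = -14*(-17 - 1*(-14))*(-8) = -14*(-17 + 14)*(-8) = -14*(-3)*(-8) = 42*(-8) = -336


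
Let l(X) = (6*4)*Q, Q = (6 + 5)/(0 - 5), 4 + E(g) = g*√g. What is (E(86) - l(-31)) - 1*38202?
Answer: -190766/5 + 86*√86 ≈ -37356.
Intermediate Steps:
E(g) = -4 + g^(3/2) (E(g) = -4 + g*√g = -4 + g^(3/2))
Q = -11/5 (Q = 11/(-5) = 11*(-⅕) = -11/5 ≈ -2.2000)
l(X) = -264/5 (l(X) = (6*4)*(-11/5) = 24*(-11/5) = -264/5)
(E(86) - l(-31)) - 1*38202 = ((-4 + 86^(3/2)) - 1*(-264/5)) - 1*38202 = ((-4 + 86*√86) + 264/5) - 38202 = (244/5 + 86*√86) - 38202 = -190766/5 + 86*√86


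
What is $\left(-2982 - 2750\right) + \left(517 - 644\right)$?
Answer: $-5859$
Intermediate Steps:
$\left(-2982 - 2750\right) + \left(517 - 644\right) = -5732 - 127 = -5859$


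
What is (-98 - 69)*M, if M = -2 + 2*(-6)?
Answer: 2338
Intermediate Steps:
M = -14 (M = -2 - 12 = -14)
(-98 - 69)*M = (-98 - 69)*(-14) = -167*(-14) = 2338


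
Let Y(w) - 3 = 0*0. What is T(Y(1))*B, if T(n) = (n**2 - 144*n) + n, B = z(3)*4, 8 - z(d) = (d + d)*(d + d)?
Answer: 47040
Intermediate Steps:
Y(w) = 3 (Y(w) = 3 + 0*0 = 3 + 0 = 3)
z(d) = 8 - 4*d**2 (z(d) = 8 - (d + d)*(d + d) = 8 - 2*d*2*d = 8 - 4*d**2)
B = -112 (B = (8 - 4*3**2)*4 = (8 - 4*9)*4 = (8 - 36)*4 = -28*4 = -112)
T(n) = n**2 - 143*n
T(Y(1))*B = (3*(-143 + 3))*(-112) = (3*(-140))*(-112) = -420*(-112) = 47040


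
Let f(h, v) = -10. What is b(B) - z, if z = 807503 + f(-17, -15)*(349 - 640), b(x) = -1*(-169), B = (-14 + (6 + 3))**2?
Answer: -810244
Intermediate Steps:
B = 25 (B = (-14 + 9)**2 = (-5)**2 = 25)
b(x) = 169
z = 810413 (z = 807503 - 10*(349 - 640) = 807503 - 10*(-291) = 807503 + 2910 = 810413)
b(B) - z = 169 - 1*810413 = 169 - 810413 = -810244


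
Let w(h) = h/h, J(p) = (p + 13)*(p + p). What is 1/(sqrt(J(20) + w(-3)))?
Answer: sqrt(1321)/1321 ≈ 0.027514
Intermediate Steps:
J(p) = 2*p*(13 + p) (J(p) = (13 + p)*(2*p) = 2*p*(13 + p))
w(h) = 1
1/(sqrt(J(20) + w(-3))) = 1/(sqrt(2*20*(13 + 20) + 1)) = 1/(sqrt(2*20*33 + 1)) = 1/(sqrt(1320 + 1)) = 1/(sqrt(1321)) = sqrt(1321)/1321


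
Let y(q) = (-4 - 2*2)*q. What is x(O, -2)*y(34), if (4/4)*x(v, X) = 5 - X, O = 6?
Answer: -1904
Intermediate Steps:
x(v, X) = 5 - X
y(q) = -8*q (y(q) = (-4 - 4)*q = -8*q)
x(O, -2)*y(34) = (5 - 1*(-2))*(-8*34) = (5 + 2)*(-272) = 7*(-272) = -1904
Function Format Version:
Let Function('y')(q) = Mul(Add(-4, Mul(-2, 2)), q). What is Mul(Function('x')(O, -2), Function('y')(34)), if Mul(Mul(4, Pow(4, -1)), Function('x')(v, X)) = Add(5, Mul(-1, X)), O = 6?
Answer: -1904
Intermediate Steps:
Function('x')(v, X) = Add(5, Mul(-1, X))
Function('y')(q) = Mul(-8, q) (Function('y')(q) = Mul(Add(-4, -4), q) = Mul(-8, q))
Mul(Function('x')(O, -2), Function('y')(34)) = Mul(Add(5, Mul(-1, -2)), Mul(-8, 34)) = Mul(Add(5, 2), -272) = Mul(7, -272) = -1904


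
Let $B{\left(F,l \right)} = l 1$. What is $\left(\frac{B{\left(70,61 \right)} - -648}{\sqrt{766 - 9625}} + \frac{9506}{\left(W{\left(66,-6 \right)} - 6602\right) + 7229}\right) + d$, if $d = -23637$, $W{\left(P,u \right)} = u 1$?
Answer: $- \frac{14669071}{621} - \frac{709 i \sqrt{8859}}{8859} \approx -23622.0 - 7.5328 i$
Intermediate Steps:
$W{\left(P,u \right)} = u$
$B{\left(F,l \right)} = l$
$\left(\frac{B{\left(70,61 \right)} - -648}{\sqrt{766 - 9625}} + \frac{9506}{\left(W{\left(66,-6 \right)} - 6602\right) + 7229}\right) + d = \left(\frac{61 - -648}{\sqrt{766 - 9625}} + \frac{9506}{\left(-6 - 6602\right) + 7229}\right) - 23637 = \left(\frac{61 + 648}{\sqrt{-8859}} + \frac{9506}{-6608 + 7229}\right) - 23637 = \left(\frac{709}{i \sqrt{8859}} + \frac{9506}{621}\right) - 23637 = \left(709 \left(- \frac{i \sqrt{8859}}{8859}\right) + 9506 \cdot \frac{1}{621}\right) - 23637 = \left(- \frac{709 i \sqrt{8859}}{8859} + \frac{9506}{621}\right) - 23637 = \left(\frac{9506}{621} - \frac{709 i \sqrt{8859}}{8859}\right) - 23637 = - \frac{14669071}{621} - \frac{709 i \sqrt{8859}}{8859}$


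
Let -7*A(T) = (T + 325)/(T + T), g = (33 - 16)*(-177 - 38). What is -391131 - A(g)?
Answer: -2001416994/5117 ≈ -3.9113e+5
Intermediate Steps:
g = -3655 (g = 17*(-215) = -3655)
A(T) = -(325 + T)/(14*T) (A(T) = -(T + 325)/(7*(T + T)) = -(325 + T)/(7*(2*T)) = -(325 + T)*1/(2*T)/7 = -(325 + T)/(14*T))
-391131 - A(g) = -391131 - (-325 - 1*(-3655))/(14*(-3655)) = -391131 - (-1)*(-325 + 3655)/(14*3655) = -391131 - (-1)*3330/(14*3655) = -391131 - 1*(-333/5117) = -391131 + 333/5117 = -2001416994/5117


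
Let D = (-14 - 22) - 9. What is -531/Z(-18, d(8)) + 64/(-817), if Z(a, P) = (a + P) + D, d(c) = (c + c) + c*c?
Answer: -434915/13889 ≈ -31.314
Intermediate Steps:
D = -45 (D = -36 - 9 = -45)
d(c) = c**2 + 2*c (d(c) = 2*c + c**2 = c**2 + 2*c)
Z(a, P) = -45 + P + a (Z(a, P) = (a + P) - 45 = (P + a) - 45 = -45 + P + a)
-531/Z(-18, d(8)) + 64/(-817) = -531/(-45 + 8*(2 + 8) - 18) + 64/(-817) = -531/(-45 + 8*10 - 18) + 64*(-1/817) = -531/(-45 + 80 - 18) - 64/817 = -531/17 - 64/817 = -434915/13889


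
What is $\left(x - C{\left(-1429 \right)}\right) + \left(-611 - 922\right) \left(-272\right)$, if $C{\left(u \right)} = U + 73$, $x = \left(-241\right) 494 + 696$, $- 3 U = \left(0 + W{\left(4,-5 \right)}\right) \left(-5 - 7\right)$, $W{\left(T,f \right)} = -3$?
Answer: $298557$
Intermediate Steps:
$U = -12$ ($U = - \frac{\left(0 - 3\right) \left(-5 - 7\right)}{3} = - \frac{\left(-3\right) \left(-12\right)}{3} = \left(- \frac{1}{3}\right) 36 = -12$)
$x = -118358$ ($x = -119054 + 696 = -118358$)
$C{\left(u \right)} = 61$ ($C{\left(u \right)} = -12 + 73 = 61$)
$\left(x - C{\left(-1429 \right)}\right) + \left(-611 - 922\right) \left(-272\right) = \left(-118358 - 61\right) + \left(-611 - 922\right) \left(-272\right) = \left(-118358 - 61\right) - -416976 = -118419 + 416976 = 298557$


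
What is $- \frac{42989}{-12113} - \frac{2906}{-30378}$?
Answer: $\frac{670560110}{183984357} \approx 3.6447$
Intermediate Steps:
$- \frac{42989}{-12113} - \frac{2906}{-30378} = \left(-42989\right) \left(- \frac{1}{12113}\right) - - \frac{1453}{15189} = \frac{42989}{12113} + \frac{1453}{15189} = \frac{670560110}{183984357}$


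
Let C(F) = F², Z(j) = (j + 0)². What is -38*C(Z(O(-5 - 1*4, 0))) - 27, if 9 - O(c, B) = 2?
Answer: -91265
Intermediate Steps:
O(c, B) = 7 (O(c, B) = 9 - 1*2 = 9 - 2 = 7)
Z(j) = j²
-38*C(Z(O(-5 - 1*4, 0))) - 27 = -38*(7²)² - 27 = -38*49² - 27 = -38*2401 - 27 = -91238 - 27 = -91265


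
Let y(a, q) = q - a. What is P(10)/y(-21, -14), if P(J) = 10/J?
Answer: ⅐ ≈ 0.14286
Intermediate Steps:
P(10)/y(-21, -14) = (10/10)/(-14 - 1*(-21)) = (10*(⅒))/(-14 + 21) = 1/7 = 1*(⅐) = ⅐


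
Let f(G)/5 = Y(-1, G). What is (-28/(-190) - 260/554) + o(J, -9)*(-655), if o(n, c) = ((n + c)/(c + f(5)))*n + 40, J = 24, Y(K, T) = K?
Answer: -1723691804/184205 ≈ -9357.5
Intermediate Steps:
f(G) = -5 (f(G) = 5*(-1) = -5)
o(n, c) = 40 + n*(c + n)/(-5 + c) (o(n, c) = ((n + c)/(c - 5))*n + 40 = ((c + n)/(-5 + c))*n + 40 = n*(c + n)/(-5 + c) + 40 = 40 + n*(c + n)/(-5 + c))
(-28/(-190) - 260/554) + o(J, -9)*(-655) = (-28/(-190) - 260/554) + ((-200 + 24**2 + 40*(-9) - 9*24)/(-5 - 9))*(-655) = (-28*(-1/190) - 260*1/554) + ((-200 + 576 - 360 - 216)/(-14))*(-655) = (14/95 - 130/277) - 1/14*(-200)*(-655) = -8472/26315 + (100/7)*(-655) = -8472/26315 - 65500/7 = -1723691804/184205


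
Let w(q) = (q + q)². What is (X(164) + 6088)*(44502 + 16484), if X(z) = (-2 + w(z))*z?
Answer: 1076374602496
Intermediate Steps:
w(q) = 4*q² (w(q) = (2*q)² = 4*q²)
X(z) = z*(-2 + 4*z²) (X(z) = (-2 + 4*z²)*z = z*(-2 + 4*z²))
(X(164) + 6088)*(44502 + 16484) = ((-2*164 + 4*164³) + 6088)*(44502 + 16484) = ((-328 + 4*4410944) + 6088)*60986 = ((-328 + 17643776) + 6088)*60986 = (17643448 + 6088)*60986 = 17649536*60986 = 1076374602496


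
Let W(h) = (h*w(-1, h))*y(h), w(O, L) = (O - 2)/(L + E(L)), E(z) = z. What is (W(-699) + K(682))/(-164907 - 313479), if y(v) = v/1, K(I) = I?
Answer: -3461/956772 ≈ -0.0036174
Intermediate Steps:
y(v) = v (y(v) = v*1 = v)
w(O, L) = (-2 + O)/(2*L) (w(O, L) = (O - 2)/(L + L) = (-2 + O)/((2*L)) = (-2 + O)*(1/(2*L)) = (-2 + O)/(2*L))
W(h) = -3*h/2 (W(h) = (h*((-2 - 1)/(2*h)))*h = (h*((½)*(-3)/h))*h = (h*(-3/(2*h)))*h = -3*h/2)
(W(-699) + K(682))/(-164907 - 313479) = (-3/2*(-699) + 682)/(-164907 - 313479) = (2097/2 + 682)/(-478386) = (3461/2)*(-1/478386) = -3461/956772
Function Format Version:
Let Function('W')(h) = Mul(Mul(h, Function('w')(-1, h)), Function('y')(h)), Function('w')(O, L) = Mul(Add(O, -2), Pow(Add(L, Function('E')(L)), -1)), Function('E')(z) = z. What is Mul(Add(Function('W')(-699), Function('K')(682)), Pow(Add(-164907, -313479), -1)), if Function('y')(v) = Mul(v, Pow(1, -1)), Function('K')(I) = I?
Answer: Rational(-3461, 956772) ≈ -0.0036174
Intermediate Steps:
Function('y')(v) = v (Function('y')(v) = Mul(v, 1) = v)
Function('w')(O, L) = Mul(Rational(1, 2), Pow(L, -1), Add(-2, O)) (Function('w')(O, L) = Mul(Add(O, -2), Pow(Add(L, L), -1)) = Mul(Add(-2, O), Pow(Mul(2, L), -1)) = Mul(Add(-2, O), Mul(Rational(1, 2), Pow(L, -1))) = Mul(Rational(1, 2), Pow(L, -1), Add(-2, O)))
Function('W')(h) = Mul(Rational(-3, 2), h) (Function('W')(h) = Mul(Mul(h, Mul(Rational(1, 2), Pow(h, -1), Add(-2, -1))), h) = Mul(Mul(h, Mul(Rational(1, 2), Pow(h, -1), -3)), h) = Mul(Mul(h, Mul(Rational(-3, 2), Pow(h, -1))), h) = Mul(Rational(-3, 2), h))
Mul(Add(Function('W')(-699), Function('K')(682)), Pow(Add(-164907, -313479), -1)) = Mul(Add(Mul(Rational(-3, 2), -699), 682), Pow(Add(-164907, -313479), -1)) = Mul(Add(Rational(2097, 2), 682), Pow(-478386, -1)) = Mul(Rational(3461, 2), Rational(-1, 478386)) = Rational(-3461, 956772)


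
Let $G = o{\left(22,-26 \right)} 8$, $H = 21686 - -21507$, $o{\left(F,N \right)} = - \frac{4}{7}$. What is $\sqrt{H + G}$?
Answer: $\frac{3 \sqrt{235137}}{7} \approx 207.82$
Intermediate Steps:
$o{\left(F,N \right)} = - \frac{4}{7}$ ($o{\left(F,N \right)} = \left(-4\right) \frac{1}{7} = - \frac{4}{7}$)
$H = 43193$ ($H = 21686 + 21507 = 43193$)
$G = - \frac{32}{7}$ ($G = \left(- \frac{4}{7}\right) 8 = - \frac{32}{7} \approx -4.5714$)
$\sqrt{H + G} = \sqrt{43193 - \frac{32}{7}} = \sqrt{\frac{302319}{7}} = \frac{3 \sqrt{235137}}{7}$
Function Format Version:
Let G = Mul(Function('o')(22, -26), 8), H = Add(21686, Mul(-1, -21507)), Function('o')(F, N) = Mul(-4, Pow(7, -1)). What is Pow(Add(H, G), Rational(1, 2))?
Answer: Mul(Rational(3, 7), Pow(235137, Rational(1, 2))) ≈ 207.82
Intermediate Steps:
Function('o')(F, N) = Rational(-4, 7) (Function('o')(F, N) = Mul(-4, Rational(1, 7)) = Rational(-4, 7))
H = 43193 (H = Add(21686, 21507) = 43193)
G = Rational(-32, 7) (G = Mul(Rational(-4, 7), 8) = Rational(-32, 7) ≈ -4.5714)
Pow(Add(H, G), Rational(1, 2)) = Pow(Add(43193, Rational(-32, 7)), Rational(1, 2)) = Pow(Rational(302319, 7), Rational(1, 2)) = Mul(Rational(3, 7), Pow(235137, Rational(1, 2)))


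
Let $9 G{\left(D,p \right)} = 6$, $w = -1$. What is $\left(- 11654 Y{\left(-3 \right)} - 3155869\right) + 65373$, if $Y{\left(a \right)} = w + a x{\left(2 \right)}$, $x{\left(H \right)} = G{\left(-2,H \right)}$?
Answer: $-3055534$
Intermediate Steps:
$G{\left(D,p \right)} = \frac{2}{3}$ ($G{\left(D,p \right)} = \frac{1}{9} \cdot 6 = \frac{2}{3}$)
$x{\left(H \right)} = \frac{2}{3}$
$Y{\left(a \right)} = -1 + \frac{2 a}{3}$ ($Y{\left(a \right)} = -1 + a \frac{2}{3} = -1 + \frac{2 a}{3}$)
$\left(- 11654 Y{\left(-3 \right)} - 3155869\right) + 65373 = \left(- 11654 \left(-1 + \frac{2}{3} \left(-3\right)\right) - 3155869\right) + 65373 = \left(- 11654 \left(-1 - 2\right) - 3155869\right) + 65373 = \left(\left(-11654\right) \left(-3\right) - 3155869\right) + 65373 = \left(34962 - 3155869\right) + 65373 = -3120907 + 65373 = -3055534$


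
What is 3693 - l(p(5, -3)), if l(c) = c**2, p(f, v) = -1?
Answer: 3692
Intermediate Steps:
3693 - l(p(5, -3)) = 3693 - 1*(-1)**2 = 3693 - 1*1 = 3693 - 1 = 3692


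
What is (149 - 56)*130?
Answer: 12090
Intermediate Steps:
(149 - 56)*130 = 93*130 = 12090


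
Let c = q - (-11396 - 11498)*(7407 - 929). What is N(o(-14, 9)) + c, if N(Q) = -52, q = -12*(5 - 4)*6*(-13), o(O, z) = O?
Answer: 148308216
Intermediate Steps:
q = 936 (q = -12*6*(-13) = -72*(-13) = 936)
c = 148308268 (c = 936 - (-11396 - 11498)*(7407 - 929) = 936 - (-22894)*6478 = 936 - 1*(-148307332) = 936 + 148307332 = 148308268)
N(o(-14, 9)) + c = -52 + 148308268 = 148308216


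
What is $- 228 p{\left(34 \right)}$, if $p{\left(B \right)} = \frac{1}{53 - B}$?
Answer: $-12$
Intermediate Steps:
$- 228 p{\left(34 \right)} = - 228 \left(- \frac{1}{-53 + 34}\right) = - 228 \left(- \frac{1}{-19}\right) = - 228 \left(\left(-1\right) \left(- \frac{1}{19}\right)\right) = \left(-228\right) \frac{1}{19} = -12$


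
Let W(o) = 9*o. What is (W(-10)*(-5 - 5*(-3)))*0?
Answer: 0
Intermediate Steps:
(W(-10)*(-5 - 5*(-3)))*0 = ((9*(-10))*(-5 - 5*(-3)))*0 = -90*(-5 + 15)*0 = -90*10*0 = -900*0 = 0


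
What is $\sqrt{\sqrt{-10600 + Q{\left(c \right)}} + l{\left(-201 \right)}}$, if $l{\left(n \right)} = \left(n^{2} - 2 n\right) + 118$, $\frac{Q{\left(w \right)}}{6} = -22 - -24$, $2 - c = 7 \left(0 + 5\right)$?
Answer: $\sqrt{40921 + 2 i \sqrt{2647}} \approx 202.29 + 0.2543 i$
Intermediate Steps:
$c = -33$ ($c = 2 - 7 \left(0 + 5\right) = 2 - 7 \cdot 5 = 2 - 35 = -33$)
$Q{\left(w \right)} = 12$ ($Q{\left(w \right)} = 6 \left(-22 - -24\right) = 6 \left(-22 + 24\right) = 6 \cdot 2 = 12$)
$l{\left(n \right)} = 118 + n^{2} - 2 n$
$\sqrt{\sqrt{-10600 + Q{\left(c \right)}} + l{\left(-201 \right)}} = \sqrt{\sqrt{-10600 + 12} + \left(118 + \left(-201\right)^{2} - -402\right)} = \sqrt{\sqrt{-10588} + \left(118 + 40401 + 402\right)} = \sqrt{2 i \sqrt{2647} + 40921} = \sqrt{40921 + 2 i \sqrt{2647}}$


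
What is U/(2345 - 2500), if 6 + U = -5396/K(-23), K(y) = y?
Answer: -5258/3565 ≈ -1.4749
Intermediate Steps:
U = 5258/23 (U = -6 - 5396/(-23) = -6 - 5396*(-1/23) = -6 + 5396/23 = 5258/23 ≈ 228.61)
U/(2345 - 2500) = 5258/(23*(2345 - 2500)) = (5258/23)/(-155) = (5258/23)*(-1/155) = -5258/3565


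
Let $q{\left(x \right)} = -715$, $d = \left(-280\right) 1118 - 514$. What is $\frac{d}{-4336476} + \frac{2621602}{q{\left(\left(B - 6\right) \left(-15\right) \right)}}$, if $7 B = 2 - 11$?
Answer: $- \frac{1894714993907}{516763390} \approx -3666.5$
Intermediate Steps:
$B = - \frac{9}{7}$ ($B = \frac{2 - 11}{7} = \frac{1}{7} \left(-9\right) = - \frac{9}{7} \approx -1.2857$)
$d = -313554$ ($d = -313040 - 514 = -313554$)
$\frac{d}{-4336476} + \frac{2621602}{q{\left(\left(B - 6\right) \left(-15\right) \right)}} = - \frac{313554}{-4336476} + \frac{2621602}{-715} = \left(-313554\right) \left(- \frac{1}{4336476}\right) + 2621602 \left(- \frac{1}{715}\right) = \frac{52259}{722746} - \frac{2621602}{715} = - \frac{1894714993907}{516763390}$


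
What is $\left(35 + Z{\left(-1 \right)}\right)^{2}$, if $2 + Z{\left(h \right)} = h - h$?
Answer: $1089$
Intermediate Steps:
$Z{\left(h \right)} = -2$ ($Z{\left(h \right)} = -2 + \left(h - h\right) = -2 + 0 = -2$)
$\left(35 + Z{\left(-1 \right)}\right)^{2} = \left(35 - 2\right)^{2} = 33^{2} = 1089$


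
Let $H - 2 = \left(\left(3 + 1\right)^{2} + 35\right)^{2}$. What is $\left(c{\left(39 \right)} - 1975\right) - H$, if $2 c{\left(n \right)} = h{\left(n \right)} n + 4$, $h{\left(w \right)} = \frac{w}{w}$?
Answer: $- \frac{9113}{2} \approx -4556.5$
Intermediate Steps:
$h{\left(w \right)} = 1$
$c{\left(n \right)} = 2 + \frac{n}{2}$ ($c{\left(n \right)} = \frac{1 n + 4}{2} = \frac{n + 4}{2} = \frac{4 + n}{2} = 2 + \frac{n}{2}$)
$H = 2603$ ($H = 2 + \left(\left(3 + 1\right)^{2} + 35\right)^{2} = 2 + \left(4^{2} + 35\right)^{2} = 2 + \left(16 + 35\right)^{2} = 2 + 51^{2} = 2 + 2601 = 2603$)
$\left(c{\left(39 \right)} - 1975\right) - H = \left(\left(2 + \frac{1}{2} \cdot 39\right) - 1975\right) - 2603 = \left(\left(2 + \frac{39}{2}\right) - 1975\right) - 2603 = \left(\frac{43}{2} - 1975\right) - 2603 = - \frac{3907}{2} - 2603 = - \frac{9113}{2}$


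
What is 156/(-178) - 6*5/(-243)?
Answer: -5428/7209 ≈ -0.75295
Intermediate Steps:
156/(-178) - 6*5/(-243) = 156*(-1/178) - 30*(-1/243) = -78/89 + 10/81 = -5428/7209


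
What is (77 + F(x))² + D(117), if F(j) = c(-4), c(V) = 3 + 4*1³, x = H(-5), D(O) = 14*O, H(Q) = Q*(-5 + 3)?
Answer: 8694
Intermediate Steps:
H(Q) = -2*Q (H(Q) = Q*(-2) = -2*Q)
x = 10 (x = -2*(-5) = 10)
c(V) = 7 (c(V) = 3 + 4*1 = 3 + 4 = 7)
F(j) = 7
(77 + F(x))² + D(117) = (77 + 7)² + 14*117 = 84² + 1638 = 7056 + 1638 = 8694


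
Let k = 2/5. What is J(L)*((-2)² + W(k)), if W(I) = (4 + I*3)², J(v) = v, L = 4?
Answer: 3104/25 ≈ 124.16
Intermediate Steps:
k = ⅖ (k = 2*(⅕) = ⅖ ≈ 0.40000)
W(I) = (4 + 3*I)²
J(L)*((-2)² + W(k)) = 4*((-2)² + (4 + 3*(⅖))²) = 4*(4 + (4 + 6/5)²) = 4*(4 + (26/5)²) = 4*(4 + 676/25) = 4*(776/25) = 3104/25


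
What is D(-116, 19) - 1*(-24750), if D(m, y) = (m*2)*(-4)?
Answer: 25678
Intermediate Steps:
D(m, y) = -8*m (D(m, y) = (2*m)*(-4) = -8*m)
D(-116, 19) - 1*(-24750) = -8*(-116) - 1*(-24750) = 928 + 24750 = 25678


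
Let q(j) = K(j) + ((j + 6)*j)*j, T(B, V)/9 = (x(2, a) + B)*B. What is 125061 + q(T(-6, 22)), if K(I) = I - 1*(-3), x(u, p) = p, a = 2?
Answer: 10482912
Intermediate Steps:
T(B, V) = 9*B*(2 + B) (T(B, V) = 9*((2 + B)*B) = 9*(B*(2 + B)) = 9*B*(2 + B))
K(I) = 3 + I (K(I) = I + 3 = 3 + I)
q(j) = 3 + j + j²*(6 + j) (q(j) = (3 + j) + ((j + 6)*j)*j = (3 + j) + ((6 + j)*j)*j = (3 + j) + (j*(6 + j))*j = (3 + j) + j²*(6 + j) = 3 + j + j²*(6 + j))
125061 + q(T(-6, 22)) = 125061 + (3 + 9*(-6)*(2 - 6) + (9*(-6)*(2 - 6))³ + 6*(9*(-6)*(2 - 6))²) = 125061 + (3 + 9*(-6)*(-4) + (9*(-6)*(-4))³ + 6*(9*(-6)*(-4))²) = 125061 + (3 + 216 + 216³ + 6*216²) = 125061 + (3 + 216 + 10077696 + 6*46656) = 125061 + (3 + 216 + 10077696 + 279936) = 125061 + 10357851 = 10482912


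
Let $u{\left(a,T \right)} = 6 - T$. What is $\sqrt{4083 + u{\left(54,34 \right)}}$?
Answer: $\sqrt{4055} \approx 63.679$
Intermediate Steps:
$\sqrt{4083 + u{\left(54,34 \right)}} = \sqrt{4083 + \left(6 - 34\right)} = \sqrt{4083 - 28} = \sqrt{4055}$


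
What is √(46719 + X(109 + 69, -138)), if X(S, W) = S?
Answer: √46897 ≈ 216.56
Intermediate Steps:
√(46719 + X(109 + 69, -138)) = √(46719 + (109 + 69)) = √(46719 + 178) = √46897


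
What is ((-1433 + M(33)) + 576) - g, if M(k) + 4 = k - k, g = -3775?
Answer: 2914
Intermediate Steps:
M(k) = -4 (M(k) = -4 + (k - k) = -4 + 0 = -4)
((-1433 + M(33)) + 576) - g = ((-1433 - 4) + 576) - 1*(-3775) = (-1437 + 576) + 3775 = -861 + 3775 = 2914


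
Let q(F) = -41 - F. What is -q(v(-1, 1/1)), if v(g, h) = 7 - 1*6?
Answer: 42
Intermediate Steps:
v(g, h) = 1 (v(g, h) = 7 - 6 = 1)
-q(v(-1, 1/1)) = -(-41 - 1*1) = -(-41 - 1) = -1*(-42) = 42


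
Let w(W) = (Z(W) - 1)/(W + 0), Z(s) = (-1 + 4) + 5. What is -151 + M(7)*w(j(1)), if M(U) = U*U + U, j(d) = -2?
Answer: -347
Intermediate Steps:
Z(s) = 8 (Z(s) = 3 + 5 = 8)
w(W) = 7/W (w(W) = (8 - 1)/(W + 0) = 7/W)
M(U) = U + U² (M(U) = U² + U = U + U²)
-151 + M(7)*w(j(1)) = -151 + (7*(1 + 7))*(7/(-2)) = -151 + (7*8)*(7*(-½)) = -151 + 56*(-7/2) = -151 - 196 = -347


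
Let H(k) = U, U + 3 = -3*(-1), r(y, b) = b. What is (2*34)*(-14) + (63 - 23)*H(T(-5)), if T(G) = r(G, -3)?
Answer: -952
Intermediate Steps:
T(G) = -3
U = 0 (U = -3 - 3*(-1) = -3 + 3 = 0)
H(k) = 0
(2*34)*(-14) + (63 - 23)*H(T(-5)) = (2*34)*(-14) + (63 - 23)*0 = 68*(-14) + 40*0 = -952 + 0 = -952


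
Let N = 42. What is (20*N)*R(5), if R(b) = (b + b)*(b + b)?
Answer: 84000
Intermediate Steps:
R(b) = 4*b² (R(b) = (2*b)*(2*b) = 4*b²)
(20*N)*R(5) = (20*42)*(4*5²) = 840*(4*25) = 840*100 = 84000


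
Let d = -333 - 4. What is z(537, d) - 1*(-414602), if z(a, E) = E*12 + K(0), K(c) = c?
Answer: 410558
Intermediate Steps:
d = -337
z(a, E) = 12*E (z(a, E) = E*12 + 0 = 12*E + 0 = 12*E)
z(537, d) - 1*(-414602) = 12*(-337) - 1*(-414602) = -4044 + 414602 = 410558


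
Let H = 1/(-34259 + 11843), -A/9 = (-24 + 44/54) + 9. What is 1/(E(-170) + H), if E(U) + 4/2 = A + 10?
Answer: 7472/1013701 ≈ 0.0073710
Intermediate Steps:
A = 383/3 (A = -9*((-24 + 44/54) + 9) = -9*((-24 + 44*(1/54)) + 9) = -9*((-24 + 22/27) + 9) = -9*(-626/27 + 9) = -9*(-383/27) = 383/3 ≈ 127.67)
E(U) = 407/3 (E(U) = -2 + (383/3 + 10) = -2 + 413/3 = 407/3)
H = -1/22416 (H = 1/(-22416) = -1/22416 ≈ -4.4611e-5)
1/(E(-170) + H) = 1/(407/3 - 1/22416) = 1/(1013701/7472) = 7472/1013701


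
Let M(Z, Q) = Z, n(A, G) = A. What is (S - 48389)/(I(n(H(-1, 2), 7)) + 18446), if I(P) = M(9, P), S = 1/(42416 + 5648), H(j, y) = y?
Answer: -465153779/177404224 ≈ -2.6220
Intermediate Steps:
S = 1/48064 ≈ 2.0806e-5
I(P) = 9
(S - 48389)/(I(n(H(-1, 2), 7)) + 18446) = (1/48064 - 48389)/(9 + 18446) = -2325768895/48064/18455 = -2325768895/48064*1/18455 = -465153779/177404224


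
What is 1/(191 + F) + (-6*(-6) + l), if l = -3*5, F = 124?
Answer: 6616/315 ≈ 21.003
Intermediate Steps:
l = -15
1/(191 + F) + (-6*(-6) + l) = 1/(191 + 124) + (-6*(-6) - 15) = 1/315 + (36 - 15) = 1/315 + 21 = 6616/315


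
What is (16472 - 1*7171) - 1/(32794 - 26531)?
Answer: 58252162/6263 ≈ 9301.0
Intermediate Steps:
(16472 - 1*7171) - 1/(32794 - 26531) = (16472 - 7171) - 1/6263 = 9301 - 1*1/6263 = 9301 - 1/6263 = 58252162/6263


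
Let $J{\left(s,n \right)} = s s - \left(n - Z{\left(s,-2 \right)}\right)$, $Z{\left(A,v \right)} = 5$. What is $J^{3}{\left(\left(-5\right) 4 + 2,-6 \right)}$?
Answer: $37595375$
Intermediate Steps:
$J{\left(s,n \right)} = 5 + s^{2} - n$ ($J{\left(s,n \right)} = s s - \left(-5 + n\right) = s^{2} - \left(-5 + n\right) = 5 + s^{2} - n$)
$J^{3}{\left(\left(-5\right) 4 + 2,-6 \right)} = \left(5 + \left(\left(-5\right) 4 + 2\right)^{2} - -6\right)^{3} = \left(5 + \left(-20 + 2\right)^{2} + 6\right)^{3} = \left(5 + \left(-18\right)^{2} + 6\right)^{3} = \left(5 + 324 + 6\right)^{3} = 335^{3} = 37595375$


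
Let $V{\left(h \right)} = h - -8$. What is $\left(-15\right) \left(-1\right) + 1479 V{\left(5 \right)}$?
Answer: $19242$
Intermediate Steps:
$V{\left(h \right)} = 8 + h$ ($V{\left(h \right)} = h + 8 = 8 + h$)
$\left(-15\right) \left(-1\right) + 1479 V{\left(5 \right)} = \left(-15\right) \left(-1\right) + 1479 \left(8 + 5\right) = 15 + 1479 \cdot 13 = 15 + 19227 = 19242$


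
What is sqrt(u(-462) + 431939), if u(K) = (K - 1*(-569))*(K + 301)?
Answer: 2*sqrt(103678) ≈ 643.98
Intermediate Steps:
u(K) = (301 + K)*(569 + K) (u(K) = (K + 569)*(301 + K) = (569 + K)*(301 + K) = (301 + K)*(569 + K))
sqrt(u(-462) + 431939) = sqrt((171269 + (-462)**2 + 870*(-462)) + 431939) = sqrt((171269 + 213444 - 401940) + 431939) = sqrt(-17227 + 431939) = sqrt(414712) = 2*sqrt(103678)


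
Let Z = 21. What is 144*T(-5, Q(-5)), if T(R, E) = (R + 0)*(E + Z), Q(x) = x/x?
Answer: -15840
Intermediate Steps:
Q(x) = 1
T(R, E) = R*(21 + E) (T(R, E) = (R + 0)*(E + 21) = R*(21 + E))
144*T(-5, Q(-5)) = 144*(-5*(21 + 1)) = 144*(-5*22) = 144*(-110) = -15840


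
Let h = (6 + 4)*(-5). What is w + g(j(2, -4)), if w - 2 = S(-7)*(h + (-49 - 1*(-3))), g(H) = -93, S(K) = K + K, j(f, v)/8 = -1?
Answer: 1253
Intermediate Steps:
h = -50 (h = 10*(-5) = -50)
j(f, v) = -8 (j(f, v) = 8*(-1) = -8)
S(K) = 2*K
w = 1346 (w = 2 + (2*(-7))*(-50 + (-49 - 1*(-3))) = 2 - 14*(-50 + (-49 + 3)) = 2 - 14*(-50 - 46) = 2 - 14*(-96) = 2 + 1344 = 1346)
w + g(j(2, -4)) = 1346 - 93 = 1253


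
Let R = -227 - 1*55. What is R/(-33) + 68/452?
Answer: 10809/1243 ≈ 8.6959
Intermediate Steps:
R = -282 (R = -227 - 55 = -282)
R/(-33) + 68/452 = -282/(-33) + 68/452 = -282*(-1/33) + 68*(1/452) = 94/11 + 17/113 = 10809/1243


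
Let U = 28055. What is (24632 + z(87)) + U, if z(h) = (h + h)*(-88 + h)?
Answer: 52513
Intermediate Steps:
z(h) = 2*h*(-88 + h) (z(h) = (2*h)*(-88 + h) = 2*h*(-88 + h))
(24632 + z(87)) + U = (24632 + 2*87*(-88 + 87)) + 28055 = (24632 + 2*87*(-1)) + 28055 = (24632 - 174) + 28055 = 24458 + 28055 = 52513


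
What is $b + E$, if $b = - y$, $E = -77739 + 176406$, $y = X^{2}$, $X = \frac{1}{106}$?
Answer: $\frac{1108622411}{11236} \approx 98667.0$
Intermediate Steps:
$X = \frac{1}{106} \approx 0.009434$
$y = \frac{1}{11236}$ ($y = \left(\frac{1}{106}\right)^{2} = \frac{1}{11236} \approx 8.9 \cdot 10^{-5}$)
$E = 98667$
$b = - \frac{1}{11236}$ ($b = \left(-1\right) \frac{1}{11236} = - \frac{1}{11236} \approx -8.9 \cdot 10^{-5}$)
$b + E = - \frac{1}{11236} + 98667 = \frac{1108622411}{11236}$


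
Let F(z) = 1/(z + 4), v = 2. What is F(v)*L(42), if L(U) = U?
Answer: 7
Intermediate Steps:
F(z) = 1/(4 + z)
F(v)*L(42) = 42/(4 + 2) = 42/6 = (⅙)*42 = 7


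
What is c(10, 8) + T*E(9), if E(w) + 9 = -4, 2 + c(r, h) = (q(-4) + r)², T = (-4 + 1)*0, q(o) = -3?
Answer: 47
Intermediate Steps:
T = 0 (T = -3*0 = 0)
c(r, h) = -2 + (-3 + r)²
E(w) = -13 (E(w) = -9 - 4 = -13)
c(10, 8) + T*E(9) = (-2 + (-3 + 10)²) + 0*(-13) = (-2 + 7²) + 0 = (-2 + 49) + 0 = 47 + 0 = 47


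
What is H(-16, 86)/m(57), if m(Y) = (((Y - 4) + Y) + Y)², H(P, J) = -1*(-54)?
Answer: 54/27889 ≈ 0.0019362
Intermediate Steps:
H(P, J) = 54
m(Y) = (-4 + 3*Y)² (m(Y) = (((-4 + Y) + Y) + Y)² = ((-4 + 2*Y) + Y)² = (-4 + 3*Y)²)
H(-16, 86)/m(57) = 54/((-4 + 3*57)²) = 54/((-4 + 171)²) = 54/(167²) = 54/27889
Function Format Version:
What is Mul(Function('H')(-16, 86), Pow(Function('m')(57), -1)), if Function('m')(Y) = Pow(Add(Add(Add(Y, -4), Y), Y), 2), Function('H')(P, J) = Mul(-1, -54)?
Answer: Rational(54, 27889) ≈ 0.0019362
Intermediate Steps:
Function('H')(P, J) = 54
Function('m')(Y) = Pow(Add(-4, Mul(3, Y)), 2) (Function('m')(Y) = Pow(Add(Add(Add(-4, Y), Y), Y), 2) = Pow(Add(Add(-4, Mul(2, Y)), Y), 2) = Pow(Add(-4, Mul(3, Y)), 2))
Mul(Function('H')(-16, 86), Pow(Function('m')(57), -1)) = Mul(54, Pow(Pow(Add(-4, Mul(3, 57)), 2), -1)) = Mul(54, Pow(Pow(Add(-4, 171), 2), -1)) = Mul(54, Pow(Pow(167, 2), -1)) = Mul(54, Pow(27889, -1)) = Mul(54, Rational(1, 27889)) = Rational(54, 27889)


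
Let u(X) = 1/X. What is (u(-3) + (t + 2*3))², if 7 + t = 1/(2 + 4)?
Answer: 49/36 ≈ 1.3611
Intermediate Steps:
t = -41/6 (t = -7 + 1/(2 + 4) = -7 + 1/6 = -7 + ⅙ = -41/6 ≈ -6.8333)
u(X) = 1/X
(u(-3) + (t + 2*3))² = (1/(-3) + (-41/6 + 2*3))² = (-⅓ + (-41/6 + 6))² = (-⅓ - ⅚)² = (-7/6)² = 49/36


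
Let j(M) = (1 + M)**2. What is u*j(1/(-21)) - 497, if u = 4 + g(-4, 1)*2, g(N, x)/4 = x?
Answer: -71459/147 ≈ -486.12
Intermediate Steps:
g(N, x) = 4*x
u = 12 (u = 4 + (4*1)*2 = 4 + 4*2 = 4 + 8 = 12)
u*j(1/(-21)) - 497 = 12*(1 + 1/(-21))**2 - 497 = 12*(1 + 1*(-1/21))**2 - 497 = 12*(1 - 1/21)**2 - 497 = 12*(20/21)**2 - 497 = 12*(400/441) - 497 = 1600/147 - 497 = -71459/147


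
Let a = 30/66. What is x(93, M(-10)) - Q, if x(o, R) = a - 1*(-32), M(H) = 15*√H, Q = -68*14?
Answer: 10829/11 ≈ 984.45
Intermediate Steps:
Q = -952
a = 5/11 (a = 30*(1/66) = 5/11 ≈ 0.45455)
x(o, R) = 357/11 (x(o, R) = 5/11 - 1*(-32) = 5/11 + 32 = 357/11)
x(93, M(-10)) - Q = 357/11 - 1*(-952) = 357/11 + 952 = 10829/11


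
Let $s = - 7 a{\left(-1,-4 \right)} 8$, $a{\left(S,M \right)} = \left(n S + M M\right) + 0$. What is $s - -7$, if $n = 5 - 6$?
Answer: $-945$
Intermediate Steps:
$n = -1$ ($n = 5 - 6 = -1$)
$a{\left(S,M \right)} = M^{2} - S$ ($a{\left(S,M \right)} = \left(- S + M M\right) + 0 = \left(- S + M^{2}\right) + 0 = \left(M^{2} - S\right) + 0 = M^{2} - S$)
$s = -952$ ($s = - 7 \left(\left(-4\right)^{2} - -1\right) 8 = - 7 \left(16 + 1\right) 8 = \left(-7\right) 17 \cdot 8 = \left(-119\right) 8 = -952$)
$s - -7 = -952 - -7 = -952 + 7 = -945$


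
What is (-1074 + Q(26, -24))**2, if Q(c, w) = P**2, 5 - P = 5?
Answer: 1153476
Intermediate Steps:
P = 0 (P = 5 - 1*5 = 5 - 5 = 0)
Q(c, w) = 0 (Q(c, w) = 0**2 = 0)
(-1074 + Q(26, -24))**2 = (-1074 + 0)**2 = (-1074)**2 = 1153476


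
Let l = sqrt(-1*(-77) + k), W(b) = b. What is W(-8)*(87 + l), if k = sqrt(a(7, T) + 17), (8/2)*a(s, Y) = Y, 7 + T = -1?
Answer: -696 - 8*sqrt(77 + sqrt(15)) ≈ -767.94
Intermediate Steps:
T = -8 (T = -7 - 1 = -8)
a(s, Y) = Y/4
k = sqrt(15) (k = sqrt((1/4)*(-8) + 17) = sqrt(-2 + 17) = sqrt(15) ≈ 3.8730)
l = sqrt(77 + sqrt(15)) (l = sqrt(-1*(-77) + sqrt(15)) = sqrt(77 + sqrt(15)) ≈ 8.9929)
W(-8)*(87 + l) = -8*(87 + sqrt(77 + sqrt(15))) = -696 - 8*sqrt(77 + sqrt(15))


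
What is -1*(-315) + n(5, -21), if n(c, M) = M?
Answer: 294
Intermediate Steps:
-1*(-315) + n(5, -21) = -1*(-315) - 21 = 315 - 21 = 294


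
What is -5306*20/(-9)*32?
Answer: 3395840/9 ≈ 3.7732e+5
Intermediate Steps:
-5306*20/(-9)*32 = -5306*20*(-1/9)*32 = -(-106120)*32/9 = -5306*(-640/9) = 3395840/9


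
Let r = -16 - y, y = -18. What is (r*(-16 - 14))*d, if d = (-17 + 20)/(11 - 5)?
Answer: -30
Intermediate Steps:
r = 2 (r = -16 - 1*(-18) = -16 + 18 = 2)
d = ½ (d = 3/6 = 3*(⅙) = ½ ≈ 0.50000)
(r*(-16 - 14))*d = (2*(-16 - 14))*(½) = (2*(-30))*(½) = -60*½ = -30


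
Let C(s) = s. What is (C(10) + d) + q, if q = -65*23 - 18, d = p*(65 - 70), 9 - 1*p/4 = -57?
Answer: -2823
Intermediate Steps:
p = 264 (p = 36 - 4*(-57) = 36 + 228 = 264)
d = -1320 (d = 264*(65 - 70) = 264*(-5) = -1320)
q = -1513 (q = -1495 - 18 = -1513)
(C(10) + d) + q = (10 - 1320) - 1513 = -1310 - 1513 = -2823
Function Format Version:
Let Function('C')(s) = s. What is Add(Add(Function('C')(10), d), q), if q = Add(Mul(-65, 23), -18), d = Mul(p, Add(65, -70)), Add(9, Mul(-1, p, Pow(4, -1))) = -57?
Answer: -2823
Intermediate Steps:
p = 264 (p = Add(36, Mul(-4, -57)) = Add(36, 228) = 264)
d = -1320 (d = Mul(264, Add(65, -70)) = Mul(264, -5) = -1320)
q = -1513 (q = Add(-1495, -18) = -1513)
Add(Add(Function('C')(10), d), q) = Add(Add(10, -1320), -1513) = Add(-1310, -1513) = -2823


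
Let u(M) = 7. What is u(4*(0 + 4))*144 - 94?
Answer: 914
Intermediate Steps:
u(4*(0 + 4))*144 - 94 = 7*144 - 94 = 1008 - 94 = 914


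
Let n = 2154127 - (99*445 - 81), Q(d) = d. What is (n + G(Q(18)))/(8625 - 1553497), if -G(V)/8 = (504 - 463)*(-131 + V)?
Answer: -2147217/1544872 ≈ -1.3899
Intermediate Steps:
n = 2110153 (n = 2154127 - (44055 - 81) = 2154127 - 1*43974 = 2154127 - 43974 = 2110153)
G(V) = 42968 - 328*V (G(V) = -8*(504 - 463)*(-131 + V) = -328*(-131 + V) = -8*(-5371 + 41*V) = 42968 - 328*V)
(n + G(Q(18)))/(8625 - 1553497) = (2110153 + (42968 - 328*18))/(8625 - 1553497) = (2110153 + (42968 - 5904))/(-1544872) = (2110153 + 37064)*(-1/1544872) = 2147217*(-1/1544872) = -2147217/1544872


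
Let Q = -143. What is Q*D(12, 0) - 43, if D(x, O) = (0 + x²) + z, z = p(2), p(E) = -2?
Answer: -20349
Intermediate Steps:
z = -2
D(x, O) = -2 + x² (D(x, O) = (0 + x²) - 2 = x² - 2 = -2 + x²)
Q*D(12, 0) - 43 = -143*(-2 + 12²) - 43 = -143*(-2 + 144) - 43 = -143*142 - 43 = -20306 - 43 = -20349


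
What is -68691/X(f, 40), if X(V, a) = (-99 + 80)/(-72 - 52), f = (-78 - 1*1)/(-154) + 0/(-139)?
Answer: -8517684/19 ≈ -4.4830e+5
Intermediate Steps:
f = 79/154 (f = (-78 - 1)*(-1/154) + 0*(-1/139) = -79*(-1/154) + 0 = 79/154 + 0 = 79/154 ≈ 0.51299)
X(V, a) = 19/124 (X(V, a) = -19/(-124) = -19*(-1/124) = 19/124)
-68691/X(f, 40) = -68691/19/124 = -68691*124/19 = -8517684/19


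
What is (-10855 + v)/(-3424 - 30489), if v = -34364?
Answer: 45219/33913 ≈ 1.3334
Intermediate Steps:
(-10855 + v)/(-3424 - 30489) = (-10855 - 34364)/(-3424 - 30489) = -45219/(-33913) = -45219*(-1/33913) = 45219/33913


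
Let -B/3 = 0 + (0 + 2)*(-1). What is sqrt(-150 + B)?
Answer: 12*I ≈ 12.0*I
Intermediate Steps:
B = 6 (B = -3*(0 + (0 + 2)*(-1)) = -3*(0 + 2*(-1)) = -3*(0 - 2) = -3*(-2) = 6)
sqrt(-150 + B) = sqrt(-150 + 6) = sqrt(-144) = 12*I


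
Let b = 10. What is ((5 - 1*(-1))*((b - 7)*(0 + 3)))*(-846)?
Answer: -45684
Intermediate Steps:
((5 - 1*(-1))*((b - 7)*(0 + 3)))*(-846) = ((5 - 1*(-1))*((10 - 7)*(0 + 3)))*(-846) = ((5 + 1)*(3*3))*(-846) = (6*9)*(-846) = 54*(-846) = -45684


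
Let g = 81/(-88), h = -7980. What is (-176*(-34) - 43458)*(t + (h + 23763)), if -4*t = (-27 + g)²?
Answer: -9047298335583/15488 ≈ -5.8415e+8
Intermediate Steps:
g = -81/88 (g = 81*(-1/88) = -81/88 ≈ -0.92045)
t = -6036849/30976 (t = -(-27 - 81/88)²/4 = -(-2457/88)²/4 = -¼*6036849/7744 = -6036849/30976 ≈ -194.89)
(-176*(-34) - 43458)*(t + (h + 23763)) = (-176*(-34) - 43458)*(-6036849/30976 + (-7980 + 23763)) = (5984 - 43458)*(-6036849/30976 + 15783) = -37474*482857359/30976 = -9047298335583/15488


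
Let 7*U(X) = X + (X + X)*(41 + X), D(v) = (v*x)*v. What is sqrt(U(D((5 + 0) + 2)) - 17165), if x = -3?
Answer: I*sqrt(12734) ≈ 112.84*I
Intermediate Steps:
D(v) = -3*v**2 (D(v) = (v*(-3))*v = (-3*v)*v = -3*v**2)
U(X) = X/7 + 2*X*(41 + X)/7 (U(X) = (X + (X + X)*(41 + X))/7 = (X + (2*X)*(41 + X))/7 = (X + 2*X*(41 + X))/7 = X/7 + 2*X*(41 + X)/7)
sqrt(U(D((5 + 0) + 2)) - 17165) = sqrt((-3*((5 + 0) + 2)**2)*(83 + 2*(-3*((5 + 0) + 2)**2))/7 - 17165) = sqrt((-3*(5 + 2)**2)*(83 + 2*(-3*(5 + 2)**2))/7 - 17165) = sqrt((-3*7**2)*(83 + 2*(-3*7**2))/7 - 17165) = sqrt((-3*49)*(83 + 2*(-3*49))/7 - 17165) = sqrt((1/7)*(-147)*(83 + 2*(-147)) - 17165) = sqrt((1/7)*(-147)*(83 - 294) - 17165) = sqrt((1/7)*(-147)*(-211) - 17165) = sqrt(4431 - 17165) = sqrt(-12734) = I*sqrt(12734)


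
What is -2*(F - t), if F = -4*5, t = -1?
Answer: 38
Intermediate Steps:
F = -20
-2*(F - t) = -2*(-20 - 1*(-1)) = -2*(-20 + 1) = -2*(-19) = 38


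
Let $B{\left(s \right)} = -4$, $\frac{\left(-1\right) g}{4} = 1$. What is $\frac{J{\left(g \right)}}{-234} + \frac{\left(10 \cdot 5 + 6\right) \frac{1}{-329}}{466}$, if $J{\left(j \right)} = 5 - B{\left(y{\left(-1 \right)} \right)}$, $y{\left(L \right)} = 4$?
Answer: $- \frac{11055}{284726} \approx -0.038827$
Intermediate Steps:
$g = -4$ ($g = \left(-4\right) 1 = -4$)
$J{\left(j \right)} = 9$ ($J{\left(j \right)} = 5 - -4 = 5 + 4 = 9$)
$\frac{J{\left(g \right)}}{-234} + \frac{\left(10 \cdot 5 + 6\right) \frac{1}{-329}}{466} = \frac{9}{-234} + \frac{\left(10 \cdot 5 + 6\right) \frac{1}{-329}}{466} = 9 \left(- \frac{1}{234}\right) + \left(50 + 6\right) \left(- \frac{1}{329}\right) \frac{1}{466} = - \frac{1}{26} + 56 \left(- \frac{1}{329}\right) \frac{1}{466} = - \frac{1}{26} - \frac{4}{10951} = - \frac{11055}{284726}$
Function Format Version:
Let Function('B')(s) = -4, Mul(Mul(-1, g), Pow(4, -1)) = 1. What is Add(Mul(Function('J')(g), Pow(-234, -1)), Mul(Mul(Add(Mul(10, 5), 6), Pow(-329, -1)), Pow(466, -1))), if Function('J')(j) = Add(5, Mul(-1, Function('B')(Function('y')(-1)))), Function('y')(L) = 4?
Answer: Rational(-11055, 284726) ≈ -0.038827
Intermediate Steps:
g = -4 (g = Mul(-4, 1) = -4)
Function('J')(j) = 9 (Function('J')(j) = Add(5, Mul(-1, -4)) = Add(5, 4) = 9)
Add(Mul(Function('J')(g), Pow(-234, -1)), Mul(Mul(Add(Mul(10, 5), 6), Pow(-329, -1)), Pow(466, -1))) = Add(Mul(9, Pow(-234, -1)), Mul(Mul(Add(Mul(10, 5), 6), Pow(-329, -1)), Pow(466, -1))) = Add(Mul(9, Rational(-1, 234)), Mul(Mul(Add(50, 6), Rational(-1, 329)), Rational(1, 466))) = Add(Rational(-1, 26), Mul(Mul(56, Rational(-1, 329)), Rational(1, 466))) = Add(Rational(-1, 26), Mul(Rational(-8, 47), Rational(1, 466))) = Add(Rational(-1, 26), Rational(-4, 10951)) = Rational(-11055, 284726)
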